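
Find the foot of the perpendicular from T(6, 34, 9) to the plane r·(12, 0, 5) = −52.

n = (12, 0, 5), |n|² = 169, and n·T − (-52) = 169.
t = 169/169 = 1, so the foot is T − t·n = (6, 34, 9) − 1·(12, 0, 5) = (−6, 34, 4).

(-6, 34, 4)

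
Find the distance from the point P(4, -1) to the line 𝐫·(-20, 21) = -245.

d = |(-20)·4 + 21·(-1) − (-245)| / √(400 + 441) = |144|/29 = 144/29.

144/29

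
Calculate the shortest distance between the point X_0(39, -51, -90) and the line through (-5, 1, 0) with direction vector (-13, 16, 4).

14√29

Direction vector d = (-13, 16, 4).
AP = (44, -52, -90), and AP × d = (1232, 994, 28).
|AP × d|² = 2506644 and |d|² = 441, so the distance is √(2506644/441) = √5684 = 14√29.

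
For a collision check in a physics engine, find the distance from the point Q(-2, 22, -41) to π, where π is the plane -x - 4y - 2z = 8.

4√21/7

d = |(-1)·(-2) + (-4)·22 + (-2)·(-41) − 8| / √(1 + 16 + 4) = |-12| / √21 = 12/√21.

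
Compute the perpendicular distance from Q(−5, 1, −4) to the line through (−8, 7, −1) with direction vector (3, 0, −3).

6

Direction vector d = (3, 0, −3).
AP = (3, −6, −3), and AP × d = (18, 0, 18).
|AP × d|² = 648 and |d|² = 18, so the distance is √(648/18) = √36 = 6.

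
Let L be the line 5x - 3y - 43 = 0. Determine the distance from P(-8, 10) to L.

113√34/34

d = |5·(-8) + (-3)·10 − 43| / √(25 + 9) = |-113|/√34 = 113√34/34.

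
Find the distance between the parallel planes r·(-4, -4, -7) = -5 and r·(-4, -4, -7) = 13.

Both planes have normal n = (-4, -4, -7), |n| = 9. Any point on the first plane is at distance |13 − (-5)|/|n| = 18/9 = 2 from the second.

2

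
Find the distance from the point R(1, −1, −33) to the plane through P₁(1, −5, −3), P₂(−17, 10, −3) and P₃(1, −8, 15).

3√62/31

P₁P₂ = (−18, 15, 0) and P₁P₃ = (0, −3, 18), so a normal is n = P₁P₂ × P₁P₃ = (270, 324, 54).
Then n·(1, −1, −33) − (−1512) = −324.
|n| = √(72900 + 104976 + 2916) = 54√62, so the distance is |-324|/(54√62) = 6/√62.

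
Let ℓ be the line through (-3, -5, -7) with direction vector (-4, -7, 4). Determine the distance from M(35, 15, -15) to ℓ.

6√17

Direction vector d = (-4, -7, 4).
AP = (38, 20, -8), and AP × d = (24, -120, -186).
|AP × d|² = 49572 and |d|² = 81, so the distance is √(49572/81) = √612 = 6√17.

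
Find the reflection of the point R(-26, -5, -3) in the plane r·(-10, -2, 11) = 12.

n = (-10, -2, 11), |n|² = 225, n·R − 12 = 225, so t = 225/225 = 1.
Foot F = R − 1·n = (-16, -3, -14); the reflection is 2F − R = (-6, -1, -25).

(-6, -1, -25)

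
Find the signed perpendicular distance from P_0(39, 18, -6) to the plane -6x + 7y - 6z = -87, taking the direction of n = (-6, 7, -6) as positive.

15/11

n·P_0 − (-87) = 15.
|n| = 11, so the signed distance is 15/11.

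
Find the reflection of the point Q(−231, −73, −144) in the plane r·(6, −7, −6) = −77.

n = (6, −7, −6), |n|² = 121, n·Q − (-77) = 66, so t = 66/121 = 6/11.
Foot F = Q − (6/11)·n = (−2577/11, −761/11, −1548/11); the reflection is 2F − Q = (−2613/11, −719/11, −1512/11).

(-2613/11, -719/11, -1512/11)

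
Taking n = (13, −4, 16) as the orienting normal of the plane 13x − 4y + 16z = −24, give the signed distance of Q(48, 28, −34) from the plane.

n·Q − (-24) = -8.
|n| = 21, so the signed distance is -8/21.

-8/21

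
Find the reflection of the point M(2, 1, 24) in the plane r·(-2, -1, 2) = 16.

(14, 7, 12)

n = (-2, -1, 2), |n|² = 9, n·M − 16 = 27, so t = 27/9 = 3.
Foot F = M − 3·n = (8, 4, 18); the reflection is 2F − M = (14, 7, 12).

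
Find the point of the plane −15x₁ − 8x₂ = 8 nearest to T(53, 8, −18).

(8, -16, -18)

The perpendicular from T has direction n = (−15, −8, 0): r = (53, 8, −18) + λ(−15, −8, 0).
Substitute into the plane: n·(T + λn) = 8 gives -859 + 289λ = 8, so λ = 3.
Foot = (53, 8, −18) + 3·(−15, −8, 0) = (8, −16, −18).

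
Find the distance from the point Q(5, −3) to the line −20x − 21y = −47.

The normal to the line is n = (−20, −21) with |n| = 29.
|n·Q − (-47)| = |-37 − (-47)| = 10, so the distance is 10/29.

10/29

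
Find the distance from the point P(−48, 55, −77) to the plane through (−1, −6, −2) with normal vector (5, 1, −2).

24/√30

The plane has equation n·(r − (−1, −6, −2)) = 0, i.e. n·r = -7.
Then n·(−48, 55, −77) − (−7) = −24.
|n| = √(25 + 1 + 4) = √30, so the distance is |-24|/√30 = 24/√30.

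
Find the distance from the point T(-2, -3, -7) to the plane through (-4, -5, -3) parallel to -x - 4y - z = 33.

√2

Parallel planes share the normal n = (-1, -4, -1); since (-4, -5, -3) lies on the plane, its equation is -x - 4y - z = 27.
Then n·(-2, -3, -7) - 27 = -6.
|n| = √(1 + 16 + 1) = 3√2, so the distance is |-6|/(3√2) = √2.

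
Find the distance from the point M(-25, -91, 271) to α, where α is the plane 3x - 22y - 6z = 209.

n = (3, -22, -6); n·P − 209 = 92; |n| = 23; distance = 92/23 = 4.

4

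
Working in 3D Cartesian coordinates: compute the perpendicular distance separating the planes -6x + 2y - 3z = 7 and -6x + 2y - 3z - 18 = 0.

11/7

With common normal n = (-6, 2, -3) (|n| = 7), the distance is |7 − 18|/|n| = 11/7.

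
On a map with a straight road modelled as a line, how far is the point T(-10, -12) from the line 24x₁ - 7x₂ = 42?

198/25

d = |24·(-10) + (-7)·(-12) − 42| / √(576 + 49) = |-198|/25 = 198/25.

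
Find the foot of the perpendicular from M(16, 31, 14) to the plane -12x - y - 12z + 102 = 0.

(4, 30, 2)

The perpendicular from M has direction n = (-12, -1, -12): r = (16, 31, 14) + t(-12, -1, -12).
Substitute into the plane: n·(M + tn) = -102 gives -391 + 289t = -102, so t = 1.
Foot = (16, 31, 14) + 1·(-12, -1, -12) = (4, 30, 2).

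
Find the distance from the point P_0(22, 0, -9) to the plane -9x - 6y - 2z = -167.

Normal vector n = (-9, -6, -2), and n·(22, 0, -9) - (-167) = -13.
|n| = √(81 + 36 + 4) = 11, so the distance is |-13|/11 = 13/11.

13/11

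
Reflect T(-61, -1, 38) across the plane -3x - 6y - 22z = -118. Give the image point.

With n = (-3, -6, -22), the signed offset is (n·T − (-118))/|n|² = -529/529 = -1.
T' = T − 2t·n = (-61, -1, 38) − (-2)·(-3, -6, -22) = (-67, -13, -6).

(-67, -13, -6)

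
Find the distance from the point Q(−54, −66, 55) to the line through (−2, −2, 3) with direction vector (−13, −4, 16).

12√17

Direction vector d = (−13, −4, 16).
AP = (−52, −64, 52); AP·d = 1764, |AP|² = 9504, |d|² = 441.
distance² = |AP|² − (AP·d)²/|d|² = 9504 − 3111696/441 = 2448, so the distance is 12√17.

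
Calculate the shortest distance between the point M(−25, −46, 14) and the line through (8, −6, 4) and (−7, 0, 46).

A direction vector is d = (−15, 6, 42).
AP = (−33, −40, 10); AP·d = 675, |AP|² = 2789, |d|² = 2025.
distance² = |AP|² − (AP·d)²/|d|² = 2789 − 455625/2025 = 2564, so the distance is 2√641.

2√641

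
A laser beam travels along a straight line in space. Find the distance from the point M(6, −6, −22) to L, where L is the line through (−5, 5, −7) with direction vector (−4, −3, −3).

√433

Direction vector d = (−4, −3, −3).
AP = (11, −11, −15), and AP × d = (−12, 93, −77).
|AP × d|² = 14722 and |d|² = 34, so the distance is √(14722/34) = √433.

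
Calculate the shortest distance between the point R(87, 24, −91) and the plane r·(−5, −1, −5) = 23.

27/√51

n = (−5, −1, −5); n·P − 23 = -27; |n| = √51; distance = 27/√51.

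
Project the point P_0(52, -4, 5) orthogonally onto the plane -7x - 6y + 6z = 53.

n = (-7, -6, 6), |n|² = 121, and n·P_0 − 53 = -363.
t = -363/121 = -3, so the foot is P_0 − t·n = (52, -4, 5) − (-3)·(-7, -6, 6) = (31, -22, 23).

(31, -22, 23)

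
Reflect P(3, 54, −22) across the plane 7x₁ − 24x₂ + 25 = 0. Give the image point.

n = (7, −24, 0), |n|² = 625, n·P − (-25) = -1250, so t = -1250/625 = -2.
Foot F = P − (-2)·n = (17, 6, −22); the reflection is 2F − P = (31, −42, −22).

(31, -42, -22)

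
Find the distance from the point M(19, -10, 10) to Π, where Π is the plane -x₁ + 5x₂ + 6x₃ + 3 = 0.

n = (-1, 5, 6); n·P − (-3) = -6; |n| = √62; distance = 6/√62.

6/√62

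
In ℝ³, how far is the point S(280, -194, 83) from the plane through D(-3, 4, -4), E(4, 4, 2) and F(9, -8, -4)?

9

DE = (7, 0, 6) and DF = (12, -12, 0), so a normal is n = DE × DF = (72, 72, -84).
Then n·(280, -194, 83) - 408 = -1188.
|n| = √(5184 + 5184 + 7056) = 132, so the distance is |-1188|/132 = 9.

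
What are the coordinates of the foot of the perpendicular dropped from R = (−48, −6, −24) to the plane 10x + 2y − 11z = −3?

n = (10, 2, −11), |n|² = 225, and n·R − (-3) = -225.
t = -225/225 = -1, so the foot is R − t·n = (−48, −6, −24) − (-1)·(10, 2, −11) = (−38, −4, −35).

(-38, -4, -35)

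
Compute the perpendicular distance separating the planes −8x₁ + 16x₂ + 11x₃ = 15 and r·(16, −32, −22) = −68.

Divide the second equation by -2 to match normals: −8x₁ + 16x₂ + 11x₃ = 34.
Both planes have normal n = (−8, 16, 11), |n| = 21. Any point on the first plane is at distance |34 − 15|/|n| = 19/21 from the second.

19/21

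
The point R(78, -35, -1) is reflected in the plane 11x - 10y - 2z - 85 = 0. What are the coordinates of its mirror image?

(-32, 65, 19)

n = (11, -10, -2), |n|² = 225, n·R − 85 = 1125, so t = 1125/225 = 5.
Foot F = R − 5·n = (23, 15, 9); the reflection is 2F − R = (-32, 65, 19).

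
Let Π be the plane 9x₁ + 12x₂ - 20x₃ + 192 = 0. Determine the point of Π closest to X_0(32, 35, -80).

n = (9, 12, -20), |n|² = 625, and n·X_0 − (-192) = 2500.
t = 2500/625 = 4, so the foot is X_0 − t·n = (32, 35, -80) − 4·(9, 12, -20) = (-4, -13, 0).

(-4, -13, 0)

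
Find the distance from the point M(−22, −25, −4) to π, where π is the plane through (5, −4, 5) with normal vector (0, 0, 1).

The plane has equation n·(r − (5, −4, 5)) = 0, i.e. n·r = 5.
Then n·(−22, −25, −4) − 5 = −9.
|n| = √(0 + 0 + 1) = 1, so the distance is |-9|/1 = 9.

9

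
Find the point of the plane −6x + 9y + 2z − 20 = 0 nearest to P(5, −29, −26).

(-13, -2, -20)

The perpendicular from P has direction n = (−6, 9, 2): r = (5, −29, −26) + t(−6, 9, 2).
Substitute into the plane: n·(P + tn) = 20 gives -343 + 121t = 20, so t = 3.
Foot = (5, −29, −26) + 3·(−6, 9, 2) = (−13, −2, −20).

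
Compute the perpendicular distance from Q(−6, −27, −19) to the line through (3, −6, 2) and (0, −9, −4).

3√11

A direction vector is d = (−3, −3, −6).
AP = (−9, −21, −21), and AP × d = (63, 9, −36).
|AP × d|² = 5346 and |d|² = 54, so the distance is √(5346/54) = √99 = 3√11.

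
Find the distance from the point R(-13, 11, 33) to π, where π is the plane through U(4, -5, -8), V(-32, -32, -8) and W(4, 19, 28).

UV = (-36, -27, 0) and UW = (0, 24, 36), so a normal is n = UV × UW = (-972, 1296, -864).
Then n·(-13, 11, 33) - (-3456) = 1836.
|n| = √(944784 + 1679616 + 746496) = 1836, so the distance is |1836|/1836 = 1.

1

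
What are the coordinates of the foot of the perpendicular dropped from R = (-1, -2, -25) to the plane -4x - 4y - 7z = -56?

n = (-4, -4, -7), |n|² = 81, and n·R − (-56) = 243.
t = 243/81 = 3, so the foot is R − t·n = (-1, -2, -25) − 3·(-4, -4, -7) = (11, 10, -4).

(11, 10, -4)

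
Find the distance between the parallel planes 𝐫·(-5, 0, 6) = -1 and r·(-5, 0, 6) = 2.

With common normal n = (-5, 0, 6) (|n| = √61), the distance is |(-1) − 2|/|n| = 3/√61 = 3√61/61.

3√61/61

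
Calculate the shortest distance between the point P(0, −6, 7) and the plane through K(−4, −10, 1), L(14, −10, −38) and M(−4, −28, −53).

KL = (18, 0, −39) and KM = (0, −18, −54), so a normal is n = KL × KM = (−702, 972, −324).
n = (−702, 972, −324); n·P − (-7236) = -864; |n| = 1242; distance = 864/1242 = 16/23.

16/23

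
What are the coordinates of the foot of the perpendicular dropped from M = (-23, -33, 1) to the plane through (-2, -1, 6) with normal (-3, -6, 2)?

The perpendicular from M has direction n = (-3, -6, 2): r = (-23, -33, 1) + λ(-3, -6, 2).
Substitute into the plane: n·(M + λn) = 24 gives 269 + 49λ = 24, so λ = -5.
Foot = (-23, -33, 1) + (-5)·(-3, -6, 2) = (-8, -3, -9).

(-8, -3, -9)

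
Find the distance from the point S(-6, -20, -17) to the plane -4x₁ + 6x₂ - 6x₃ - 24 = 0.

9/√22

Normal vector n = (-4, 6, -6), and n·(-6, -20, -17) - 24 = -18.
|n| = √(16 + 36 + 36) = 2√22, so the distance is |-18|/(2√22) = 9/√22.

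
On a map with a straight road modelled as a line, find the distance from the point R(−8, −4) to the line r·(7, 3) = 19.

3√58/2

The normal to the line is n = (7, 3) with |n| = √58.
|n·R − 19| = |-68 − 19| = 87, so the distance is 87/√58.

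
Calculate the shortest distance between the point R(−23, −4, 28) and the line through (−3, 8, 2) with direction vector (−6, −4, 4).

Direction vector d = (−6, −4, 4).
AP = (−20, −12, 26); AP·d = 272, |AP|² = 1220, |d|² = 68.
distance² = |AP|² − (AP·d)²/|d|² = 1220 − 73984/68 = 132, so the distance is 2√33.

2√33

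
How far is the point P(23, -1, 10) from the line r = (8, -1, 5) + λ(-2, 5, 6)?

5√10

Direction vector d = (-2, 5, 6).
AP = (15, 0, 5); AP·d = 0, |AP|² = 250, |d|² = 65.
distance² = |AP|² − (AP·d)²/|d|² = 250 − 0/65 = 250, so the distance is 5√10.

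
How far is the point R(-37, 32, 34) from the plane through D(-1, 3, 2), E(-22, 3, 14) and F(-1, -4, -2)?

DE = (-21, 0, 12) and DF = (0, -7, -4), so a normal is n = DE × DF = (84, -84, 147).
Then n·(-37, 32, 34) - (-42) = -756.
|n| = √(7056 + 7056 + 21609) = 189, so the distance is |-756|/189 = 4.

4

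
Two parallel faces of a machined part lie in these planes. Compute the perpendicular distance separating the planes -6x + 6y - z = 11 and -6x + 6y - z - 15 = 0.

4√73/73

Both planes have normal n = (-6, 6, -1), |n| = √73. Any point on the first plane is at distance |15 − 11|/|n| = 4/√73 = 4√73/73 from the second.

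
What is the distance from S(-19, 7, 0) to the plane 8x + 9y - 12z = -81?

d = |8·(-19) + 9·7 + (-12)·0 − (-81)| / √(64 + 81 + 144) = |-8| / 17 = 8/17.

8/17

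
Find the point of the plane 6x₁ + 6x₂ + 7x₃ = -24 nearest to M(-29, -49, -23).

(1, -19, 12)

The perpendicular from M has direction n = (6, 6, 7): r = (-29, -49, -23) + t(6, 6, 7).
Substitute into the plane: n·(M + tn) = -24 gives -629 + 121t = -24, so t = 5.
Foot = (-29, -49, -23) + 5·(6, 6, 7) = (1, -19, 12).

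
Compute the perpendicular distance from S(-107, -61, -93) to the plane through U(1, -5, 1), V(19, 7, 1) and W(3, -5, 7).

UV = (18, 12, 0) and UW = (2, 0, 6), so a normal is n = UV × UW = (72, -108, -24).
Then n·(-107, -61, -93) - 588 = 528.
|n| = √(5184 + 11664 + 576) = 132, so the distance is |528|/132 = 4.

4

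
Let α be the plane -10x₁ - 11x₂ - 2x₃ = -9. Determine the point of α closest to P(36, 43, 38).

The perpendicular from P has direction n = (-10, -11, -2): r = (36, 43, 38) + t(-10, -11, -2).
Substitute into the plane: n·(P + tn) = -9 gives -909 + 225t = -9, so t = 4.
Foot = (36, 43, 38) + 4·(-10, -11, -2) = (-4, -1, 30).

(-4, -1, 30)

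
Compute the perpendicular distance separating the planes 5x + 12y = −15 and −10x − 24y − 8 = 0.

Divide the second equation by -2 to match normals: 5x + 12y = -4.
With common normal n = (5, 12, 0) (|n| = 13), the distance is |(-15) − (-4)|/|n| = 11/13.

11/13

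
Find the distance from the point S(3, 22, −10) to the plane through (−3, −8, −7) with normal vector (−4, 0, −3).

3

The plane has equation n·(r − (−3, −8, −7)) = 0, i.e. n·r = 33.
Then n·(3, 22, −10) − 33 = −15.
|n| = √(16 + 0 + 9) = 5, so the distance is |-15|/5 = 3.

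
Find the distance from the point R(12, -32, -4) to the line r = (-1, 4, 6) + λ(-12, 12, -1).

√409

Direction vector d = (-12, 12, -1).
AP = (13, -36, -10); AP·d = -578, |AP|² = 1565, |d|² = 289.
distance² = |AP|² − (AP·d)²/|d|² = 1565 − 334084/289 = 409, so the distance is √409.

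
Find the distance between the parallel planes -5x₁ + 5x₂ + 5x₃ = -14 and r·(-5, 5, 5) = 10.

Both planes have normal n = (-5, 5, 5), |n| = 5√3. Any point on the first plane is at distance |10 − (-14)|/|n| = 24/(5√3) = 8√3/5 from the second.

8√3/5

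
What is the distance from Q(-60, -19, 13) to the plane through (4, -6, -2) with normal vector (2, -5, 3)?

18/√38

The plane has equation n·(r − (4, -6, -2)) = 0, i.e. n·r = 32.
n = (2, -5, 3); n·P − 32 = -18; |n| = √38; distance = 18/√38.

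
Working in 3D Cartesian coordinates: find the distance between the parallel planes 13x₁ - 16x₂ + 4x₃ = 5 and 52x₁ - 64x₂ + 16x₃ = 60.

10/21

Divide the second equation by 4 to match normals: 13x₁ - 16x₂ + 4x₃ = 15.
With common normal n = (13, -16, 4) (|n| = 21), the distance is |5 − 15|/|n| = 10/21.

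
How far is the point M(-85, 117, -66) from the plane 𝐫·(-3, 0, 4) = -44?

Normal vector n = (-3, 0, 4), and n·(-85, 117, -66) - (-44) = 35.
|n| = √(9 + 0 + 16) = 5, so the distance is |35|/5 = 7.

7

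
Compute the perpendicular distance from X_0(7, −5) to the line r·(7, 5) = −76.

100/√74

The normal to the line is n = (7, 5) with |n| = √74.
|n·X_0 − (-76)| = |24 − (-76)| = 100, so the distance is 100/√74 = 50√74/37.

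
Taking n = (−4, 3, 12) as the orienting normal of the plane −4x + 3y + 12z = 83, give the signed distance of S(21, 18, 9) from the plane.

-5/13

n·S − 83 = -5.
|n| = 13, so the signed distance is -5/13.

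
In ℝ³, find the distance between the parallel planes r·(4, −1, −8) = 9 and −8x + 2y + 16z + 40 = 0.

11/9

Divide the second equation by -2 to match normals: 4x − y − 8z = 20.
Both planes have normal n = (4, −1, −8), |n| = 9. Any point on the first plane is at distance |20 − 9|/|n| = 11/9 from the second.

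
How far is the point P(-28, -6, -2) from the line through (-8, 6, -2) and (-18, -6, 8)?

A direction vector is d = (-10, -12, 10).
AP = (-20, -12, 0), and AP × d = (-120, 200, 120).
|AP × d|² = 68800 and |d|² = 344, so the distance is √(68800/344) = √200 = 10√2.

10√2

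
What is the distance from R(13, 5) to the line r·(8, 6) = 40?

47/5

The normal to the line is n = (8, 6) with |n| = 10.
|n·R − 40| = |134 − 40| = 94, so the distance is 94/10 = 47/5.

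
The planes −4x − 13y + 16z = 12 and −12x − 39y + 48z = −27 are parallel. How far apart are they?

1

Divide the second equation by 3 to match normals: −4x − 13y + 16z = -9.
Both planes have normal n = (−4, −13, 16), |n| = 21. Any point on the first plane is at distance |(-9) − 12|/|n| = 21/21 = 1 from the second.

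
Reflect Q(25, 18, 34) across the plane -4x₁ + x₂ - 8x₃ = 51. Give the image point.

(-15, 28, -46)

With n = (-4, 1, -8), the signed offset is (n·Q − 51)/|n|² = -405/81 = -5.
Q' = Q − 2t·n = (25, 18, 34) − (-10)·(-4, 1, -8) = (-15, 28, -46).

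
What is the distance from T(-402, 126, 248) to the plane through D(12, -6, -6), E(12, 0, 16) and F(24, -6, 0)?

6

DE = (0, 6, 22) and DF = (12, 0, 6), so a normal is n = DE × DF = (36, 264, -72).
Then n·(-402, 126, 248) - (-720) = 1656.
|n| = √(1296 + 69696 + 5184) = 276, so the distance is |1656|/276 = 6.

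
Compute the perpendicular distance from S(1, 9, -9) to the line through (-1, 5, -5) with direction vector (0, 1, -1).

2

Direction vector d = (0, 1, -1).
AP = (2, 4, -4); AP·d = 8, |AP|² = 36, |d|² = 2.
distance² = |AP|² − (AP·d)²/|d|² = 36 − 64/2 = 4, so the distance is 2.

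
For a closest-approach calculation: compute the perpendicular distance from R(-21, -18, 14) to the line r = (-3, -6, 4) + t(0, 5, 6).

2√142

Direction vector d = (0, 5, 6).
AP = (-18, -12, 10); AP·d = 0, |AP|² = 568, |d|² = 61.
distance² = |AP|² − (AP·d)²/|d|² = 568 − 0/61 = 568, so the distance is 2√142.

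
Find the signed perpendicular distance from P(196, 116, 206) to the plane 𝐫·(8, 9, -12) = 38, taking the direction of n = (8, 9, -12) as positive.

6

n·P − 38 = 102.
|n| = 17, so the signed distance is 102/17 = 6.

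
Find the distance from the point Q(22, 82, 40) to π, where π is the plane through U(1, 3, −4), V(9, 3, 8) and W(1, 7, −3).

29/√53

UV = (8, 0, 12) and UW = (0, 4, 1), so a normal is n = UV × UW = (−48, −8, 32).
n = (−48, −8, 32); n·P − (-200) = -232; |n| = 8√53; distance = 232/(8√53) = 29/√53.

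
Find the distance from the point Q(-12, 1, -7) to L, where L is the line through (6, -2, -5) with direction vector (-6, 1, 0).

2

Direction vector d = (-6, 1, 0).
AP = (-18, 3, -2); AP·d = 111, |AP|² = 337, |d|² = 37.
distance² = |AP|² − (AP·d)²/|d|² = 337 − 12321/37 = 4, so the distance is 2.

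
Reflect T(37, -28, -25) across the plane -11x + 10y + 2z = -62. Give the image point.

(-29, 32, -13)

n = (-11, 10, 2), |n|² = 225, n·T − (-62) = -675, so t = -675/225 = -3.
Foot F = T − (-3)·n = (4, 2, -19); the reflection is 2F − T = (-29, 32, -13).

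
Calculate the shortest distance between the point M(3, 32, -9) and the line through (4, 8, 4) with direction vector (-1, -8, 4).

√17

Direction vector d = (-1, -8, 4).
AP = (-1, 24, -13), and AP × d = (-8, 17, 32).
|AP × d|² = 1377 and |d|² = 81, so the distance is √(1377/81) = √17.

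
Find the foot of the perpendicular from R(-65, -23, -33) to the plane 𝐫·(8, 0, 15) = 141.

n = (8, 0, 15), |n|² = 289, and n·R − 141 = -1156.
t = -1156/289 = -4, so the foot is R − t·n = (-65, -23, -33) − (-4)·(8, 0, 15) = (-33, -23, 27).

(-33, -23, 27)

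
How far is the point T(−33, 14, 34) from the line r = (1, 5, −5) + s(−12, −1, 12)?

Direction vector d = (−12, −1, 12).
AP = (−34, 9, 39); AP·d = 867, |AP|² = 2758, |d|² = 289.
distance² = |AP|² − (AP·d)²/|d|² = 2758 − 751689/289 = 157, so the distance is √157.

√157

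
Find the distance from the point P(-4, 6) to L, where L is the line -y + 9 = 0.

3

d = |0·(-4) + (-1)·6 − (-9)| / √(0 + 1) = |3|/1 = 3.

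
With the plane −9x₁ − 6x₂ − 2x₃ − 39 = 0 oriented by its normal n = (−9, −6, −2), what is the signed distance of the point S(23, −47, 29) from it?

n·S − 39 = -22.
|n| = 11, so the signed distance is -22/11 = -2.

-2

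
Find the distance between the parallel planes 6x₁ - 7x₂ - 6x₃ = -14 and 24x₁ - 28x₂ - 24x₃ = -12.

1

Divide the second equation by 4 to match normals: 6x₁ - 7x₂ - 6x₃ = -3.
With common normal n = (6, -7, -6) (|n| = 11), the distance is |(-14) − (-3)|/|n| = 11/11 = 1.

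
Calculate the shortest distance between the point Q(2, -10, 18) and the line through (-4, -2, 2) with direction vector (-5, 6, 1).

7√6

Direction vector d = (-5, 6, 1).
AP = (6, -8, 16); AP·d = -62, |AP|² = 356, |d|² = 62.
distance² = |AP|² − (AP·d)²/|d|² = 356 − 3844/62 = 294, so the distance is 7√6.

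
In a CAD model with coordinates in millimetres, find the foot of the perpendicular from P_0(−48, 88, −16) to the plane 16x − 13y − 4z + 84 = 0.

(16, 36, -32)

n = (16, −13, −4), |n|² = 441, and n·P_0 − (-84) = -1764.
t = -1764/441 = -4, so the foot is P_0 − t·n = (−48, 88, −16) − (-4)·(16, −13, −4) = (16, 36, −32).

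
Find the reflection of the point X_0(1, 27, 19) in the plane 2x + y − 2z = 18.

n = (2, 1, −2), |n|² = 9, n·X_0 − 18 = -27, so t = -27/9 = -3.
Foot F = X_0 − (-3)·n = (7, 30, 13); the reflection is 2F − X_0 = (13, 33, 7).

(13, 33, 7)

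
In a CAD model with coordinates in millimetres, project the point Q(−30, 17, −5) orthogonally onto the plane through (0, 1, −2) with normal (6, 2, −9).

(-24, 19, -14)

n = (6, 2, −9), |n|² = 121, and n·Q − 20 = -121.
t = -121/121 = -1, so the foot is Q − t·n = (−30, 17, −5) − (-1)·(6, 2, −9) = (−24, 19, −14).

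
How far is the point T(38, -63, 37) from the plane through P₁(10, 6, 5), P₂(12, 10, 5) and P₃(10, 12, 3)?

P₁P₂ = (2, 4, 0) and P₁P₃ = (0, 6, -2), so a normal is n = P₁P₂ × P₁P₃ = (-8, 4, 12).
Then n·(38, -63, 37) - 4 = -116.
|n| = √(64 + 16 + 144) = 4√14, so the distance is |-116|/(4√14) = 29√14/14.

29/√14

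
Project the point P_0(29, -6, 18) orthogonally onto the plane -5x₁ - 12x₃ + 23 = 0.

(19, -6, -6)

The perpendicular from P_0 has direction n = (-5, 0, -12): r = (29, -6, 18) + μ(-5, 0, -12).
Substitute into the plane: n·(P_0 + μn) = -23 gives -361 + 169μ = -23, so μ = 2.
Foot = (29, -6, 18) + 2·(-5, 0, -12) = (19, -6, -6).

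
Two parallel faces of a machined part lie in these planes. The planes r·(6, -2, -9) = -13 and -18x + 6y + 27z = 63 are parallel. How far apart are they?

Divide the second equation by -3 to match normals: 6x - 2y - 9z = -21.
Both planes have normal n = (6, -2, -9), |n| = 11. Any point on the first plane is at distance |(-21) − (-13)|/|n| = 8/11 from the second.

8/11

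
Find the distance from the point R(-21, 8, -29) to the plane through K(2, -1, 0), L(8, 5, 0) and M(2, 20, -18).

1

KL = (6, 6, 0) and KM = (0, 21, -18), so a normal is n = KL × KM = (-108, 108, 126).
Then n·(-21, 8, -29) - (-324) = -198.
|n| = √(11664 + 11664 + 15876) = 198, so the distance is |-198|/198 = 1.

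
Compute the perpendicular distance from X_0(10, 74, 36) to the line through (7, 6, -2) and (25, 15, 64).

√3961

A direction vector is d = (18, 9, 66).
AP = (3, 68, 38), and AP × d = (4146, 486, -1197).
|AP × d|² = 18858321 and |d|² = 4761, so the distance is √(18858321/4761) = √3961.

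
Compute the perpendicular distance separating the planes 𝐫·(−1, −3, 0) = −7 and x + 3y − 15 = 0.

8/√10

Divide the second equation by -1 to match normals: −x − 3y = -15.
Both planes have normal n = (−1, −3, 0), |n| = √10. Any point on the first plane is at distance |(-15) − (-7)|/|n| = 8/√10 = 4√10/5 from the second.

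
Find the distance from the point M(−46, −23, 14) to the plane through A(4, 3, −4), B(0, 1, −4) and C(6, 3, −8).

AB = (−4, −2, 0) and AC = (2, 0, −4), so a normal is n = AB × AC = (8, −16, 4).
Then n·(−46, −23, 14) − (−32) = 88.
|n| = √(64 + 256 + 16) = 4√21, so the distance is |88|/(4√21) = 22/√21.

22/√21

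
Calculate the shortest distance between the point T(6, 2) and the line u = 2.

4

d = |1·6 + 0·2 − 2| / √(1 + 0) = |4|/1 = 4.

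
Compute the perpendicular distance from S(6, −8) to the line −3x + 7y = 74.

d = |(-3)·6 + 7·(-8) − 74| / √(9 + 49) = |-148|/√58 = 74√58/29.

74√58/29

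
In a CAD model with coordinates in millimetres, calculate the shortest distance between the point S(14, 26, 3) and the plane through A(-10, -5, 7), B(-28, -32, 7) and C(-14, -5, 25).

AB = (-18, -27, 0) and AC = (-4, 0, 18), so a normal is n = AB × AC = (-486, 324, -108).
Then n·(14, 26, 3) - 2484 = -1188.
|n| = √(236196 + 104976 + 11664) = 594, so the distance is |-1188|/594 = 2.

2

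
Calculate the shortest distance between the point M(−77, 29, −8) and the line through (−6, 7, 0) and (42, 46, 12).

15√17

A direction vector is d = (48, 39, 12).
AP = (−71, 22, −8), and AP × d = (576, 468, −3825).
|AP × d|² = 15181425 and |d|² = 3969, so the distance is √(15181425/3969) = √3825 = 15√17.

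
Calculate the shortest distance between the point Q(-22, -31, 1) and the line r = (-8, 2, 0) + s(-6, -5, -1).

7√6

Direction vector d = (-6, -5, -1).
AP = (-14, -33, 1), and AP × d = (38, -20, -128).
|AP × d|² = 18228 and |d|² = 62, so the distance is √(18228/62) = √294 = 7√6.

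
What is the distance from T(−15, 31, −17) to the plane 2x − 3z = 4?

Normal vector n = (2, 0, −3), and n·(−15, 31, −17) − 4 = 17.
|n| = √(4 + 0 + 9) = √13, so the distance is |17|/√13 = 17/√13.

17√13/13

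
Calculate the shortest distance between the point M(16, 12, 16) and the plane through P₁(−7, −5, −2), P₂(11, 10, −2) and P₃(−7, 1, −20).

P₁P₂ = (18, 15, 0) and P₁P₃ = (0, 6, −18), so a normal is n = P₁P₂ × P₁P₃ = (−270, 324, 108).
Then n·(16, 12, 16) − 54 = 1242.
|n| = √(72900 + 104976 + 11664) = 54√65, so the distance is |1242|/(54√65) = 23√65/65.

23√65/65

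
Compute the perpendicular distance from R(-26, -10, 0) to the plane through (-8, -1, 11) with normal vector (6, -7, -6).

21/11

The plane has equation n·(r − (-8, -1, 11)) = 0, i.e. n·r = -107.
n = (6, -7, -6); n·P − (-107) = 21; |n| = 11; distance = 21/11.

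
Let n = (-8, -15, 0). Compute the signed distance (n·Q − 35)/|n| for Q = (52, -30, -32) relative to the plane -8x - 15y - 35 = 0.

-1/17

n·Q − 35 = -1.
|n| = 17, so the signed distance is -1/17.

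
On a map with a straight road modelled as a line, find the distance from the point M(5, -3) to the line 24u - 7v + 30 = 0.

d = |24·5 + (-7)·(-3) − (-30)| / √(576 + 49) = |171|/25 = 171/25.

171/25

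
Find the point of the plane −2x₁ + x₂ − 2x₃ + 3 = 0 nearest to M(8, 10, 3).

(6, 11, 1)

The perpendicular from M has direction n = (−2, 1, −2): r = (8, 10, 3) + μ(−2, 1, −2).
Substitute into the plane: n·(M + μn) = -3 gives -12 + 9μ = -3, so μ = 1.
Foot = (8, 10, 3) + 1·(−2, 1, −2) = (6, 11, 1).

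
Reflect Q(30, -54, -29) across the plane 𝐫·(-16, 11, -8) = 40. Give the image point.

With n = (-16, 11, -8), the signed offset is (n·Q − 40)/|n|² = -882/441 = -2.
Q' = Q − 2t·n = (30, -54, -29) − (-4)·(-16, 11, -8) = (-34, -10, -61).

(-34, -10, -61)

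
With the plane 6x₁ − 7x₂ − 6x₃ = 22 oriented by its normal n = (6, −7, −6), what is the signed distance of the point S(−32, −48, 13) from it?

n·S − 22 = 44.
|n| = 11, so the signed distance is 44/11 = 4.

4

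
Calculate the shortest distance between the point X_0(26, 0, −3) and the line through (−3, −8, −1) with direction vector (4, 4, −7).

Direction vector d = (4, 4, −7).
AP = (29, 8, −2); AP·d = 162, |AP|² = 909, |d|² = 81.
distance² = |AP|² − (AP·d)²/|d|² = 909 − 26244/81 = 585, so the distance is 3√65.

3√65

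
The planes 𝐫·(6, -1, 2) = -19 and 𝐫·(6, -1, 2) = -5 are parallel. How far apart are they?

Both planes have normal n = (6, -1, 2), |n| = √41. Any point on the first plane is at distance |(-5) − (-19)|/|n| = 14/√41 = 14√41/41 from the second.

14√41/41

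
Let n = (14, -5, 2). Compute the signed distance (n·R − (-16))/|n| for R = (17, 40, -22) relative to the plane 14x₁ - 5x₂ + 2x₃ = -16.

2/3

n·R − (-16) = 10.
|n| = 15, so the signed distance is 10/15 = 2/3.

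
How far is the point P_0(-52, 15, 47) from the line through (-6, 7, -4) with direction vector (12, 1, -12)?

Direction vector d = (12, 1, -12).
AP = (-46, 8, 51); AP·d = -1156, |AP|² = 4781, |d|² = 289.
distance² = |AP|² − (AP·d)²/|d|² = 4781 − 1336336/289 = 157, so the distance is √157.

√157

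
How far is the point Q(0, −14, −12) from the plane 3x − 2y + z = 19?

3√14/14

Normal vector n = (3, −2, 1), and n·(0, −14, −12) − 19 = −3.
|n| = √(9 + 4 + 1) = √14, so the distance is |-3|/√14 = 3√14/14.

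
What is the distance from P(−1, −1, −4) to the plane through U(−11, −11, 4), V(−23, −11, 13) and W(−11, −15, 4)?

2/5

UV = (−12, 0, 9) and UW = (0, −4, 0), so a normal is n = UV × UW = (36, 0, 48).
d = |36·(-1) + 48·(-4) − (-204)| / √(1296 + 0 + 2304) = |-24| / 60 = 2/5.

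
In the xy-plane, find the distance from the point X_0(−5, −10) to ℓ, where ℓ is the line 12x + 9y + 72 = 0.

d = |12·(-5) + 9·(-10) − (-72)| / √(144 + 81) = |-78|/15 = 26/5.

26/5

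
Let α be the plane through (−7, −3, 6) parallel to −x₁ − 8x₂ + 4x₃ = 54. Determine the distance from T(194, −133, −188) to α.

Parallel planes share the normal n = (−1, −8, 4); since (−7, −3, 6) lies on the plane, its equation is −x₁ − 8x₂ + 4x₃ = 55.
n = (−1, −8, 4); n·P − 55 = 63; |n| = 9; distance = 63/9 = 7.

7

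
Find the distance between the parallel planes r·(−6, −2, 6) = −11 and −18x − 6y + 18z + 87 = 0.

Divide the second equation by 3 to match normals: −6x − 2y + 6z = -29.
Both planes have normal n = (−6, −2, 6), |n| = 2√19. Any point on the first plane is at distance |(-29) − (-11)|/|n| = 18/(2√19) = 9/√19 from the second.

9/√19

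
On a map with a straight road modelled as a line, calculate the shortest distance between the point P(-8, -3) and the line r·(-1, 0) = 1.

d = |(-1)·(-8) + 0·(-3) − 1| / √(1 + 0) = |7|/1 = 7.

7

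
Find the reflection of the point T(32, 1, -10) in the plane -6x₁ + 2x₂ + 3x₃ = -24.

With n = (-6, 2, 3), the signed offset is (n·T − (-24))/|n|² = -196/49 = -4.
T' = T − 2t·n = (32, 1, -10) − (-8)·(-6, 2, 3) = (-16, 17, 14).

(-16, 17, 14)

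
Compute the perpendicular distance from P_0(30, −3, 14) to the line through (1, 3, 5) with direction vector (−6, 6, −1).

√301

Direction vector d = (−6, 6, −1).
AP = (29, −6, 9), and AP × d = (−48, −25, 138).
|AP × d|² = 21973 and |d|² = 73, so the distance is √(21973/73) = √301.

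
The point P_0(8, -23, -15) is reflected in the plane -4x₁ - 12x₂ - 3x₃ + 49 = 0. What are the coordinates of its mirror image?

With n = (-4, -12, -3), the signed offset is (n·P_0 − (-49))/|n|² = 338/169 = 2.
P_0' = P_0 − 2t·n = (8, -23, -15) − 4·(-4, -12, -3) = (24, 25, -3).

(24, 25, -3)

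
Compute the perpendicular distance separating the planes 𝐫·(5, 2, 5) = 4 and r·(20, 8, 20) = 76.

Divide the second equation by 4 to match normals: 5x + 2y + 5z = 19.
Both planes have normal n = (5, 2, 5), |n| = 3√6. Any point on the first plane is at distance |19 − 4|/|n| = 15/(3√6) = 5/√6 from the second.

5/√6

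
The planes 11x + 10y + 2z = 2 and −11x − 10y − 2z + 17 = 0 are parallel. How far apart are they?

Divide the second equation by -1 to match normals: 11x + 10y + 2z = 17.
Both planes have normal n = (11, 10, 2), |n| = 15. Any point on the first plane is at distance |17 − 2|/|n| = 15/15 = 1 from the second.

1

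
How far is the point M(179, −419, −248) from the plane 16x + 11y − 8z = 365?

6

Normal vector n = (16, 11, −8), and n·(179, −419, −248) − 365 = −126.
|n| = √(256 + 121 + 64) = 21, so the distance is |-126|/21 = 6.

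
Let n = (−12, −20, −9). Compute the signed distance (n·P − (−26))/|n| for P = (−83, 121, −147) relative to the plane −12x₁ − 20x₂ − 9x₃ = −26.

-3

n·P − (-26) = -75.
|n| = 25, so the signed distance is -75/25 = -3.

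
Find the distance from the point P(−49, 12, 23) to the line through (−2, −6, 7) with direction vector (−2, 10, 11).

Direction vector d = (−2, 10, 11).
AP = (−47, 18, 16), and AP × d = (38, 485, −434).
|AP × d|² = 425025 and |d|² = 225, so the distance is √(425025/225) = √1889.

√1889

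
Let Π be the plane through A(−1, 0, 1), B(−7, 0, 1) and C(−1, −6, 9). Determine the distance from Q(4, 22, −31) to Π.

8/5

AB = (−6, 0, 0) and AC = (0, −6, 8), so a normal is n = AB × AC = (0, 48, 36).
Then n·(4, 22, −31) − 36 = −96.
|n| = √(0 + 2304 + 1296) = 60, so the distance is |-96|/60 = 8/5.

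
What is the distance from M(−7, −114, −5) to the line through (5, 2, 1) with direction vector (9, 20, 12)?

Direction vector d = (9, 20, 12).
AP = (−12, −116, −6); AP·d = -2500, |AP|² = 13636, |d|² = 625.
distance² = |AP|² − (AP·d)²/|d|² = 13636 − 6250000/625 = 3636, so the distance is 6√101.

6√101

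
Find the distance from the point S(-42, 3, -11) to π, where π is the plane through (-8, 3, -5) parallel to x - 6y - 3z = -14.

8√46/23

Parallel planes share the normal n = (1, -6, -3); since (-8, 3, -5) lies on the plane, its equation is x - 6y - 3z = -11.
Then n·(-42, 3, -11) - (-11) = -16.
|n| = √(1 + 36 + 9) = √46, so the distance is |-16|/√46 = 16/√46.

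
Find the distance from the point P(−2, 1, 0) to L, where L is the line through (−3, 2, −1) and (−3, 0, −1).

A direction vector is d = (0, −2, 0).
AP = (1, −1, 1); AP·d = 2, |AP|² = 3, |d|² = 4.
distance² = |AP|² − (AP·d)²/|d|² = 3 − 4/4 = 2, so the distance is √2.

√2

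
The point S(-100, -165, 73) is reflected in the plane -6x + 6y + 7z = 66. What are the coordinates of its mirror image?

With n = (-6, 6, 7), the signed offset is (n·S − 66)/|n|² = 55/121 = 5/11.
S' = S − 2t·n = (-100, -165, 73) − (10/11)·(-6, 6, 7) = (-1040/11, -1875/11, 733/11).

(-1040/11, -1875/11, 733/11)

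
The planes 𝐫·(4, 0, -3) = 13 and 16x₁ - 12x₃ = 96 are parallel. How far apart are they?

11/5

Divide the second equation by 4 to match normals: 4x₁ - 3x₃ = 24.
With common normal n = (4, 0, -3) (|n| = 5), the distance is |13 − 24|/|n| = 11/5.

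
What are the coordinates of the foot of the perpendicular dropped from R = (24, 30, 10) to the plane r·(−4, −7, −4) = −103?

(12, 9, -2)

The perpendicular from R has direction n = (−4, −7, −4): r = (24, 30, 10) + λ(−4, −7, −4).
Substitute into the plane: n·(R + λn) = -103 gives -346 + 81λ = -103, so λ = 3.
Foot = (24, 30, 10) + 3·(−4, −7, −4) = (12, 9, −2).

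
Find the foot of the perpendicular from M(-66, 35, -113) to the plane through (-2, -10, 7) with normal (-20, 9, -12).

(34, -10, -53)

The perpendicular from M has direction n = (-20, 9, -12): r = (-66, 35, -113) + t(-20, 9, -12).
Substitute into the plane: n·(M + tn) = -134 gives 2991 + 625t = -134, so t = -5.
Foot = (-66, 35, -113) + (-5)·(-20, 9, -12) = (34, -10, -53).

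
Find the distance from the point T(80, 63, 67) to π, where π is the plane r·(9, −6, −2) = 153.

d = |9·80 + (-6)·63 + (-2)·67 − 153| / √(81 + 36 + 4) = |55| / 11 = 5.

5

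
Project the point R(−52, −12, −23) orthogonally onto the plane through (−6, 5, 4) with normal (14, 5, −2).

n = (14, 5, −2), |n|² = 225, and n·R − (-67) = -675.
t = -675/225 = -3, so the foot is R − t·n = (−52, −12, −23) − (-3)·(14, 5, −2) = (−10, 3, −29).

(-10, 3, -29)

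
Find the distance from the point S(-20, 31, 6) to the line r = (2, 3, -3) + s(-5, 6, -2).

√309

Direction vector d = (-5, 6, -2).
AP = (-22, 28, 9); AP·d = 260, |AP|² = 1349, |d|² = 65.
distance² = |AP|² − (AP·d)²/|d|² = 1349 − 67600/65 = 309, so the distance is √309.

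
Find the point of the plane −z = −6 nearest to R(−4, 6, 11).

The perpendicular from R has direction n = (0, 0, −1): r = (−4, 6, 11) + t(0, 0, −1).
Substitute into the plane: n·(R + tn) = -6 gives -11 + 1t = -6, so t = 5.
Foot = (−4, 6, 11) + 5·(0, 0, −1) = (−4, 6, 6).

(-4, 6, 6)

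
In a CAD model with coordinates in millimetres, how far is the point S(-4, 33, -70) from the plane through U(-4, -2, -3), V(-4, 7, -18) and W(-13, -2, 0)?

UV = (0, 9, -15) and UW = (-9, 0, 3), so a normal is n = UV × UW = (27, 135, 81).
Then n·(-4, 33, -70) - (-621) = -702.
|n| = √(729 + 18225 + 6561) = 27√35, so the distance is |-702|/(27√35) = 26√35/35.

26√35/35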